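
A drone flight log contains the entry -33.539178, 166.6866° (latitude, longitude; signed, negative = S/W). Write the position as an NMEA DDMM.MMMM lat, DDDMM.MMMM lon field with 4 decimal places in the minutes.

3332.3507,S / 16641.1960,E

Latitude is negative → S; |value| = 33.539178
Lat: 33° + 0.539178 × 60 = 33° 32.350680′
Lon: 166° + 0.686600 × 60 = 166° 41.196000′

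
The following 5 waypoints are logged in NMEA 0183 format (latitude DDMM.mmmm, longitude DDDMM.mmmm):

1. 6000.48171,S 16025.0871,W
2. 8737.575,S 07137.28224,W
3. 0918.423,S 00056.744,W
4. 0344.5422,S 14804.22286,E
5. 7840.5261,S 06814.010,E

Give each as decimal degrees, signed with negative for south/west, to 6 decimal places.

1. -60.008029, -160.418118
2. -87.626250, -71.621371
3. -9.307050, -0.945733
4. -3.742370, 148.070381
5. -78.675435, 68.233500

Point 1:
  φ: split at 2 digits → 60° and 0.48171′; 60 + 0.48171/60 = 60.0080285
  hemisphere S, so the sign is −
  λ: degrees = first 3 digits = 160, minutes = 25.0871; 160 + 25.0871/60 = 160.4181183
  W ⇒ negate
Point 2:
  φ: degrees = first 2 digits = 87, minutes = 37.575; 87 + 37.575/60 = 87.6262500
  S → negative
  Longitude: degrees = first 3 digits = 71, minutes = 37.28224; 71 + 37.28224/60 = 71.6213707
  hemisphere W, so the sign is −
Point 3:
  Latitude: degrees = first 2 digits = 9, minutes = 18.423; 9 + 18.423/60 = 9.3070500
  S → negative
  Longitude: degrees = first 3 digits = 0, minutes = 56.744; 0 + 56.744/60 = 0.9457333
  hemisphere W, so the sign is −
Point 4:
  Latitude: degrees = first 2 digits = 3, minutes = 44.5422; 3 + 44.5422/60 = 3.7423700
  S ⇒ negate
  Lon: degrees = first 3 digits = 148, minutes = 4.22286; 148 + 4.22286/60 = 148.0703810
  E ⇒ keep positive
Point 5:
  Latitude: degrees = first 2 digits = 78, minutes = 40.5261; 78 + 40.5261/60 = 78.6754350
  hemisphere S, so the sign is −
  λ: split at 3 digits → 068° and 14.01′; 68 + 14.01/60 = 68.2335000
  E → positive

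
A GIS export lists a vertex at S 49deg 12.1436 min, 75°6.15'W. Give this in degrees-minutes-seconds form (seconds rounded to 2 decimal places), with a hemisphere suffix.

φ: 12.14360′ → 12′ and 0.14360 × 60 = 8.6160″
λ: fractional minutes 0.15000 × 60 = 9.0000″

49°12′8.62″ S, 75°06′9.00″ W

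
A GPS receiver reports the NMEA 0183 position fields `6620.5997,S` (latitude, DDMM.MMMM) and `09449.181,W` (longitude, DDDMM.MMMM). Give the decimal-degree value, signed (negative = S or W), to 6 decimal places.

-66.343328, -94.819683

φ: degrees = first 2 digits = 66, minutes = 20.5997; 66 + 20.5997/60 = 66.3433283
S ⇒ negate
Lon: split at 3 digits → 094° and 49.181′; 94 + 49.181/60 = 94.8196833
W ⇒ negate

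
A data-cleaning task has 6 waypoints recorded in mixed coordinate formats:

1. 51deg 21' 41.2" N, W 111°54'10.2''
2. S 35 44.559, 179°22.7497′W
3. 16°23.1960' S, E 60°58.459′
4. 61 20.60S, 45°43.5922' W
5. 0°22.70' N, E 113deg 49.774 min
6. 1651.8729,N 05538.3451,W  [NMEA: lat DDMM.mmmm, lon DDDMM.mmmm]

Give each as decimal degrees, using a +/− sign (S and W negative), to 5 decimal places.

Point 1:
  Latitude: 51 + 21/60 + 41.2/3600 = 51.361444
  N ⇒ keep positive
  Longitude: 54′ + 10.2″ = 54.17000′; 111 + 54.17000/60 = 111.902833
  W ⇒ negate
Point 2:
  Latitude: 35 + 44.559/60 = 35.742650
  hemisphere S, so the sign is −
  λ: 22.7497′ = 0.379162°; total 179.379162
  W → negative
Point 3:
  Latitude: 16 + 23.196/60 = 16.386600
  S ⇒ negate
  Lon: 58.459′ = 0.974317°; total 60.974317
  E ⇒ keep positive
Point 4:
  φ: 20.6′ = 0.343333°; total 61.343333
  S ⇒ negate
  Longitude: 43.5922′ = 0.726537°; total 45.726537
  W → negative
Point 5:
  Lat: 22.7′ = 0.378333°; total 0.378333
  N ⇒ keep positive
  Longitude: 49.774′ = 0.829567°; total 113.829567
  E ⇒ keep positive
Point 6:
  φ: degrees = first 2 digits = 16, minutes = 51.8729; 16 + 51.8729/60 = 16.864548
  N → positive
  λ: split at 3 digits → 055° and 38.3451′; 55 + 38.3451/60 = 55.639085
  hemisphere W, so the sign is −

1. 51.36144, -111.90283
2. -35.74265, -179.37916
3. -16.38660, 60.97432
4. -61.34333, -45.72654
5. 0.37833, 113.82957
6. 16.86455, -55.63909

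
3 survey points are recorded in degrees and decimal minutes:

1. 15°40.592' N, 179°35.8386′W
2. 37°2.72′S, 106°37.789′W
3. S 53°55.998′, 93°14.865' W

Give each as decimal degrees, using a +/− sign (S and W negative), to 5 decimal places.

Point 1:
  Latitude: 40.592′ = 0.676533°; total 15.676533
  N → positive
  Lon: 179 + 35.8386/60 = 179.597310
  W ⇒ negate
Point 2:
  Lat: 37 + 2.72/60 = 37.045333
  S ⇒ negate
  λ: 106 + 37.789/60 = 106.629817
  W → negative
Point 3:
  Lat: 53 + 55.998/60 = 53.933300
  S → negative
  Lon: 93 + 14.865/60 = 93.247750
  W → negative

1. 15.67653, -179.59731
2. -37.04533, -106.62982
3. -53.93330, -93.24775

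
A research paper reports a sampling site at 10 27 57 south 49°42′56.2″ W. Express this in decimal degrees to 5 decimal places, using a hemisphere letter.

10.46583° S, 49.71561° W

φ: 10° + 27/60 + 57/3600 = 10 + 0.450000 + 0.015833 = 10.465833
Longitude: 49° + 42/60 + 56.2/3600 = 49 + 0.700000 + 0.015611 = 49.715611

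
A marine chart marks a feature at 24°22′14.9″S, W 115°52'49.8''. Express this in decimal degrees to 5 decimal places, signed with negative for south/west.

-24.37081, -115.88050

φ: 22′ + 14.9″ = 22.24833′; 24 + 22.24833/60 = 24.370806
S ⇒ negate
Lon: 115° + 52/60 + 49.8/3600 = 115 + 0.866667 + 0.013833 = 115.880500
hemisphere W, so the sign is −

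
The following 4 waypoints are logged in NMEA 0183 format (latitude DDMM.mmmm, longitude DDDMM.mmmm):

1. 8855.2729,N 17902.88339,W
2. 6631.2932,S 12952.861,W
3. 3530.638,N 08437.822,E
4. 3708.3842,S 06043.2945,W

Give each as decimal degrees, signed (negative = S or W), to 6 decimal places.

1. 88.921215, -179.048057
2. -66.521553, -129.881017
3. 35.510633, 84.630367
4. -37.139737, -60.721575

Point 1:
  Latitude: split at 2 digits → 88° and 55.2729′; 88 + 55.2729/60 = 88.9212150
  N ⇒ keep positive
  Lon: degrees = first 3 digits = 179, minutes = 2.88339; 179 + 2.88339/60 = 179.0480565
  W → negative
Point 2:
  Lat: degrees = first 2 digits = 66, minutes = 31.2932; 66 + 31.2932/60 = 66.5215533
  S → negative
  Lon: degrees = first 3 digits = 129, minutes = 52.861; 129 + 52.861/60 = 129.8810167
  hemisphere W, so the sign is −
Point 3:
  Latitude: degrees = first 2 digits = 35, minutes = 30.638; 35 + 30.638/60 = 35.5106333
  N ⇒ keep positive
  Longitude: degrees = first 3 digits = 84, minutes = 37.822; 84 + 37.822/60 = 84.6303667
  E ⇒ keep positive
Point 4:
  φ: split at 2 digits → 37° and 8.3842′; 37 + 8.3842/60 = 37.1397367
  hemisphere S, so the sign is −
  Longitude: degrees = first 3 digits = 60, minutes = 43.2945; 60 + 43.2945/60 = 60.7215750
  W ⇒ negate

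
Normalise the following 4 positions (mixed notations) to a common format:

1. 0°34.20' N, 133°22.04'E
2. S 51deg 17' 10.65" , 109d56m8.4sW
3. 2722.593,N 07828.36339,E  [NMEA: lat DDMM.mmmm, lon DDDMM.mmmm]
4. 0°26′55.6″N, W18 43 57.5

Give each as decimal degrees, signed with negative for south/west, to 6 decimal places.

1. 0.570000, 133.367333
2. -51.286292, -109.935667
3. 27.376550, 78.472723
4. 0.448778, -18.732639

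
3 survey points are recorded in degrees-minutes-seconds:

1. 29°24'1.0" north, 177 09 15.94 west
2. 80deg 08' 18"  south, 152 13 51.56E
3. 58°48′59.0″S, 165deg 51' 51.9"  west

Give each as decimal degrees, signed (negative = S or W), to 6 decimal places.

Point 1:
  Latitude: 24′ + 1″ = 24.01667′; 29 + 24.01667/60 = 29.4002778
  N ⇒ keep positive
  Longitude: 9′ + 15.94″ = 9.26567′; 177 + 9.26567/60 = 177.1544278
  hemisphere W, so the sign is −
Point 2:
  Lat: 8′ + 18″ = 8.30000′; 80 + 8.30000/60 = 80.1383333
  S ⇒ negate
  Longitude: 152° + 13/60 + 51.56/3600 = 152 + 0.216667 + 0.014322 = 152.2309889
  E ⇒ keep positive
Point 3:
  φ: 58 + 48/60 + 59/3600 = 58.8163889
  S ⇒ negate
  Lon: 51′ + 51.9″ = 51.86500′; 165 + 51.86500/60 = 165.8644167
  W → negative

1. 29.400278, -177.154428
2. -80.138333, 152.230989
3. -58.816389, -165.864417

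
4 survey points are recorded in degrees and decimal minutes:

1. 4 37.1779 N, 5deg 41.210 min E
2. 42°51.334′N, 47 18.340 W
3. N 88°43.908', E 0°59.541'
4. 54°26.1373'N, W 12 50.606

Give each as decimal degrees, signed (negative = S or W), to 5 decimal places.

Point 1:
  φ: 4 + 37.1779/60 = 4.619632
  N → positive
  λ: 41.21′ = 0.686833°; total 5.686833
  E ⇒ keep positive
Point 2:
  φ: 51.334′ = 0.855567°; total 42.855567
  N ⇒ keep positive
  λ: 18.34′ = 0.305667°; total 47.305667
  hemisphere W, so the sign is −
Point 3:
  Latitude: 43.908′ = 0.731800°; total 88.731800
  N ⇒ keep positive
  Lon: 59.541′ = 0.992350°; total 0.992350
  E ⇒ keep positive
Point 4:
  φ: 54 + 26.1373/60 = 54.435622
  N → positive
  Lon: 50.606′ = 0.843433°; total 12.843433
  hemisphere W, so the sign is −

1. 4.61963, 5.68683
2. 42.85557, -47.30567
3. 88.73180, 0.99235
4. 54.43562, -12.84343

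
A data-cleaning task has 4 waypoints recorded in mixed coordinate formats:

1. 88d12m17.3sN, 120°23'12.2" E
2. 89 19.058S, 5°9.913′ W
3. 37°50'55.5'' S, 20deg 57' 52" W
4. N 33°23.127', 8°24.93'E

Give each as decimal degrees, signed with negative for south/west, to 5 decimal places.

Point 1:
  φ: 88° + 12/60 + 17.3/3600 = 88 + 0.200000 + 0.004806 = 88.204806
  N ⇒ keep positive
  Lon: 23′ + 12.2″ = 23.20333′; 120 + 23.20333/60 = 120.386722
  E ⇒ keep positive
Point 2:
  Latitude: 89 + 19.058/60 = 89.317633
  hemisphere S, so the sign is −
  Lon: 9.913′ = 0.165217°; total 5.165217
  W ⇒ negate
Point 3:
  Latitude: 50′ + 55.5″ = 50.92500′; 37 + 50.92500/60 = 37.848750
  S → negative
  Lon: 57′ + 52″ = 57.86667′; 20 + 57.86667/60 = 20.964444
  W → negative
Point 4:
  Latitude: 33 + 23.127/60 = 33.385450
  N → positive
  Lon: 8 + 24.93/60 = 8.415500
  E ⇒ keep positive

1. 88.20481, 120.38672
2. -89.31763, -5.16522
3. -37.84875, -20.96444
4. 33.38545, 8.41550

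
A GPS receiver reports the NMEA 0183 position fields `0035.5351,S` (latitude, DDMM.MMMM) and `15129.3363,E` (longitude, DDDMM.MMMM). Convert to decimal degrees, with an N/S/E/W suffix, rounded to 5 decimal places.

0.59225° S, 151.48894° E

Latitude: degrees = first 2 digits = 0, minutes = 35.5351; 0 + 35.5351/60 = 0.592252
λ: split at 3 digits → 151° and 29.3363′; 151 + 29.3363/60 = 151.488938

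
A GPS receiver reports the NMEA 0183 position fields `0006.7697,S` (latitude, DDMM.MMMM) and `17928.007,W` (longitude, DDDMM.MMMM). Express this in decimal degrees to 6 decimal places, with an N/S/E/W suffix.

0.112828° S, 179.466783° W

Lat: split at 2 digits → 00° and 6.7697′; 0 + 6.7697/60 = 0.1128283
Lon: split at 3 digits → 179° and 28.007′; 179 + 28.007/60 = 179.4667833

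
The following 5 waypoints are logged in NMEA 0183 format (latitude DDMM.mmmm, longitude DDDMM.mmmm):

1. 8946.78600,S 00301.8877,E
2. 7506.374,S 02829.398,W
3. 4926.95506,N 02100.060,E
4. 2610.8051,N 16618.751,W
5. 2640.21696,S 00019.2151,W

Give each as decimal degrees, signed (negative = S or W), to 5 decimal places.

1. -89.77977, 3.03146
2. -75.10623, -28.48997
3. 49.44925, 21.00100
4. 26.18009, -166.31252
5. -26.67028, -0.32025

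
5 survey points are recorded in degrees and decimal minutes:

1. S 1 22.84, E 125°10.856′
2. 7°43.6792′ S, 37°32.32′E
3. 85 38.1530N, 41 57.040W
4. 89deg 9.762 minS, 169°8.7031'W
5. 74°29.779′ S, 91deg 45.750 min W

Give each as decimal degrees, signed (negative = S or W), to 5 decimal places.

Point 1:
  Lat: 1 + 22.84/60 = 1.380667
  S ⇒ negate
  Longitude: 10.856′ = 0.180933°; total 125.180933
  E ⇒ keep positive
Point 2:
  Latitude: 7 + 43.6792/60 = 7.727987
  S ⇒ negate
  Longitude: 37 + 32.32/60 = 37.538667
  E → positive
Point 3:
  Latitude: 85 + 38.153/60 = 85.635883
  N → positive
  Longitude: 41 + 57.04/60 = 41.950667
  W ⇒ negate
Point 4:
  Lat: 89 + 9.762/60 = 89.162700
  S ⇒ negate
  Longitude: 169 + 8.7031/60 = 169.145052
  hemisphere W, so the sign is −
Point 5:
  Latitude: 29.779′ = 0.496317°; total 74.496317
  S ⇒ negate
  Lon: 91 + 45.75/60 = 91.762500
  W → negative

1. -1.38067, 125.18093
2. -7.72799, 37.53867
3. 85.63588, -41.95067
4. -89.16270, -169.14505
5. -74.49632, -91.76250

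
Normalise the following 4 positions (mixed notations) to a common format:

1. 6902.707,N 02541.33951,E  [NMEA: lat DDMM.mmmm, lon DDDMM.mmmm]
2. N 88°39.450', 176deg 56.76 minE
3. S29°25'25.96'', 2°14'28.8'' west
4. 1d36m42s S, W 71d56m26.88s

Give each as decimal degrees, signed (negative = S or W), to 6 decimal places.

1. 69.045117, 25.688992
2. 88.657500, 176.946000
3. -29.423878, -2.241333
4. -1.611667, -71.940800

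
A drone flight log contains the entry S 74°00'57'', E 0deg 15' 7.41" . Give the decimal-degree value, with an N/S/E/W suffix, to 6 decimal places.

φ: 74 + 0/60 + 57/3600 = 74.0158333
Longitude: 0° + 15/60 + 7.41/3600 = 0 + 0.250000 + 0.002058 = 0.2520583

74.015833° S, 0.252058° E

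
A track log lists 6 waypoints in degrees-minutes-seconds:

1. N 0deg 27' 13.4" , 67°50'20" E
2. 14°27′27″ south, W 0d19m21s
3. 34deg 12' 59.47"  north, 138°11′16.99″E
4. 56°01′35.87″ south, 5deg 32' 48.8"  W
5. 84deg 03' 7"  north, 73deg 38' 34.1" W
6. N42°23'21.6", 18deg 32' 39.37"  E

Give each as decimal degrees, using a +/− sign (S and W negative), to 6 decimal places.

Point 1:
  φ: 27′ + 13.4″ = 27.22333′; 0 + 27.22333/60 = 0.4537222
  N → positive
  Lon: 67 + 50/60 + 20/3600 = 67.8388889
  E ⇒ keep positive
Point 2:
  Lat: 14° + 27/60 + 27/3600 = 14 + 0.450000 + 0.007500 = 14.4575000
  hemisphere S, so the sign is −
  Longitude: 19′ + 21″ = 19.35000′; 0 + 19.35000/60 = 0.3225000
  W ⇒ negate
Point 3:
  φ: 34° + 12/60 + 59.47/3600 = 34 + 0.200000 + 0.016519 = 34.2165194
  N → positive
  Lon: 138° + 11/60 + 16.99/3600 = 138 + 0.183333 + 0.004719 = 138.1880528
  E ⇒ keep positive
Point 4:
  φ: 56 + 1/60 + 35.87/3600 = 56.0266306
  hemisphere S, so the sign is −
  λ: 32′ + 48.8″ = 32.81333′; 5 + 32.81333/60 = 5.5468889
  hemisphere W, so the sign is −
Point 5:
  Lat: 3′ + 7″ = 3.11667′; 84 + 3.11667/60 = 84.0519444
  N → positive
  λ: 38′ + 34.1″ = 38.56833′; 73 + 38.56833/60 = 73.6428056
  W ⇒ negate
Point 6:
  Latitude: 23′ + 21.6″ = 23.36000′; 42 + 23.36000/60 = 42.3893333
  N ⇒ keep positive
  Longitude: 18 + 32/60 + 39.37/3600 = 18.5442694
  E ⇒ keep positive

1. 0.453722, 67.838889
2. -14.457500, -0.322500
3. 34.216519, 138.188053
4. -56.026631, -5.546889
5. 84.051944, -73.642806
6. 42.389333, 18.544269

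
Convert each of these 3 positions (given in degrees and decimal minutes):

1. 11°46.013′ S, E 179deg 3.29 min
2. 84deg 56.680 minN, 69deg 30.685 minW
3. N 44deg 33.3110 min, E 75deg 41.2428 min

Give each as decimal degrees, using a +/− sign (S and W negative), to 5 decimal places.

1. -11.76688, 179.05483
2. 84.94467, -69.51142
3. 44.55518, 75.68738

Point 1:
  φ: 11 + 46.013/60 = 11.766883
  hemisphere S, so the sign is −
  Longitude: 179 + 3.29/60 = 179.054833
  E → positive
Point 2:
  Lat: 56.68′ = 0.944667°; total 84.944667
  N → positive
  Lon: 69 + 30.685/60 = 69.511417
  hemisphere W, so the sign is −
Point 3:
  φ: 33.311′ = 0.555183°; total 44.555183
  N ⇒ keep positive
  Longitude: 75 + 41.2428/60 = 75.687380
  E → positive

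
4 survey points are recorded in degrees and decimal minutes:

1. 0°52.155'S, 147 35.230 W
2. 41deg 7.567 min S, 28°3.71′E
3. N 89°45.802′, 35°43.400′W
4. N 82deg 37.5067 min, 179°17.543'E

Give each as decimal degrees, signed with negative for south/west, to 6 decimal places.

1. -0.869250, -147.587167
2. -41.126117, 28.061833
3. 89.763367, -35.723333
4. 82.625112, 179.292383

Point 1:
  φ: 0 + 52.155/60 = 0.8692500
  S → negative
  Longitude: 35.23′ = 0.587167°; total 147.5871667
  W ⇒ negate
Point 2:
  Latitude: 7.567′ = 0.126117°; total 41.1261167
  S ⇒ negate
  Lon: 28 + 3.71/60 = 28.0618333
  E ⇒ keep positive
Point 3:
  Latitude: 89 + 45.802/60 = 89.7633667
  N → positive
  Lon: 35 + 43.4/60 = 35.7233333
  W ⇒ negate
Point 4:
  Latitude: 82 + 37.5067/60 = 82.6251117
  N ⇒ keep positive
  λ: 179 + 17.543/60 = 179.2923833
  E → positive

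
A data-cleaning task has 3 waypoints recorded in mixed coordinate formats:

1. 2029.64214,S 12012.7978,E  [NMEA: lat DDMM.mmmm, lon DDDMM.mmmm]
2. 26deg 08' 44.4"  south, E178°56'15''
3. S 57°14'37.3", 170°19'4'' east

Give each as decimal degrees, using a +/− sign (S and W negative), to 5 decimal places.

1. -20.49404, 120.21330
2. -26.14567, 178.93750
3. -57.24369, 170.31778

Point 1:
  Latitude: split at 2 digits → 20° and 29.64214′; 20 + 29.64214/60 = 20.494036
  S ⇒ negate
  Lon: degrees = first 3 digits = 120, minutes = 12.7978; 120 + 12.7978/60 = 120.213297
  E → positive
Point 2:
  φ: 26 + 8/60 + 44.4/3600 = 26.145667
  hemisphere S, so the sign is −
  Lon: 178 + 56/60 + 15/3600 = 178.937500
  E → positive
Point 3:
  Lat: 14′ + 37.3″ = 14.62167′; 57 + 14.62167/60 = 57.243694
  hemisphere S, so the sign is −
  λ: 19′ + 4″ = 19.06667′; 170 + 19.06667/60 = 170.317778
  E → positive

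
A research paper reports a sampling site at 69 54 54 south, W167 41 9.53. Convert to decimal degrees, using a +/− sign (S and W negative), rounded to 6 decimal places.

Lat: 69 + 54/60 + 54/3600 = 69.9150000
S ⇒ negate
λ: 167 + 41/60 + 9.53/3600 = 167.6859806
W ⇒ negate

-69.915000, -167.685981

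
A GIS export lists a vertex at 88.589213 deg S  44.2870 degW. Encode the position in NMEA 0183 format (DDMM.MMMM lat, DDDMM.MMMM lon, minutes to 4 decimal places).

8835.3528,S / 04417.2200,W

Latitude: minutes = (88.589213 − 88) × 60 = 35.352780
Longitude: 44° + 0.287000 × 60 = 44° 17.220000′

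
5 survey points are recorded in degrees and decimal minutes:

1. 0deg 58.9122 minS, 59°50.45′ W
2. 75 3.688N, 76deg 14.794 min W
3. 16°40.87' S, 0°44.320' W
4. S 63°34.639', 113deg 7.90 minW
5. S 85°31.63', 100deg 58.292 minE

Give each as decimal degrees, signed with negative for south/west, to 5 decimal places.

1. -0.98187, -59.84083
2. 75.06147, -76.24657
3. -16.68117, -0.73867
4. -63.57732, -113.13167
5. -85.52717, 100.97153

Point 1:
  Lat: 58.9122′ = 0.981870°; total 0.981870
  S → negative
  λ: 50.45′ = 0.840833°; total 59.840833
  W → negative
Point 2:
  φ: 75 + 3.688/60 = 75.061467
  N ⇒ keep positive
  Longitude: 14.794′ = 0.246567°; total 76.246567
  W → negative
Point 3:
  φ: 16 + 40.87/60 = 16.681167
  S → negative
  Longitude: 44.32′ = 0.738667°; total 0.738667
  hemisphere W, so the sign is −
Point 4:
  Latitude: 34.639′ = 0.577317°; total 63.577317
  S → negative
  λ: 113 + 7.9/60 = 113.131667
  hemisphere W, so the sign is −
Point 5:
  φ: 31.63′ = 0.527167°; total 85.527167
  S → negative
  Longitude: 100 + 58.292/60 = 100.971533
  E → positive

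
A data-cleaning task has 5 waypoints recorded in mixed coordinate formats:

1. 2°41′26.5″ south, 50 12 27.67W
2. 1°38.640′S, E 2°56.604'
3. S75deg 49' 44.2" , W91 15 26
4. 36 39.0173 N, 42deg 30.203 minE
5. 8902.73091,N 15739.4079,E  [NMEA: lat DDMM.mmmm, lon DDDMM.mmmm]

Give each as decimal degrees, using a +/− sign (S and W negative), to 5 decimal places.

Point 1:
  φ: 2 + 41/60 + 26.5/3600 = 2.690694
  S → negative
  Longitude: 12′ + 27.67″ = 12.46117′; 50 + 12.46117/60 = 50.207686
  W ⇒ negate
Point 2:
  Latitude: 38.64′ = 0.644000°; total 1.644000
  hemisphere S, so the sign is −
  Longitude: 2 + 56.604/60 = 2.943400
  E → positive
Point 3:
  φ: 49′ + 44.2″ = 49.73667′; 75 + 49.73667/60 = 75.828944
  hemisphere S, so the sign is −
  Lon: 91° + 15/60 + 26/3600 = 91 + 0.250000 + 0.007222 = 91.257222
  W → negative
Point 4:
  Latitude: 36 + 39.0173/60 = 36.650288
  N ⇒ keep positive
  λ: 30.203′ = 0.503383°; total 42.503383
  E ⇒ keep positive
Point 5:
  Latitude: degrees = first 2 digits = 89, minutes = 2.73091; 89 + 2.73091/60 = 89.045515
  N ⇒ keep positive
  λ: degrees = first 3 digits = 157, minutes = 39.4079; 157 + 39.4079/60 = 157.656798
  E ⇒ keep positive

1. -2.69069, -50.20769
2. -1.64400, 2.94340
3. -75.82894, -91.25722
4. 36.65029, 42.50338
5. 89.04552, 157.65680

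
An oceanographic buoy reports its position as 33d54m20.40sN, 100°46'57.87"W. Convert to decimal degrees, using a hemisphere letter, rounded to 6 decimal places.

φ: 33° + 54/60 + 20.4/3600 = 33 + 0.900000 + 0.005667 = 33.9056667
λ: 46′ + 57.87″ = 46.96450′; 100 + 46.96450/60 = 100.7827417

33.905667° N, 100.782742° W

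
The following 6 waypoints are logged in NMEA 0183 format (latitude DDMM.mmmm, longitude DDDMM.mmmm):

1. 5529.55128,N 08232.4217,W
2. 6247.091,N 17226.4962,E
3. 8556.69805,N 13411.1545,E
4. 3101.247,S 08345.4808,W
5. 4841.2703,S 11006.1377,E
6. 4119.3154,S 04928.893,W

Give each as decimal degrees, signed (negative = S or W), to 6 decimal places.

1. 55.492521, -82.540362
2. 62.784850, 172.441603
3. 85.944968, 134.185908
4. -31.020783, -83.758013
5. -48.687838, 110.102295
6. -41.321923, -49.481550

Point 1:
  φ: split at 2 digits → 55° and 29.55128′; 55 + 29.55128/60 = 55.4925213
  N → positive
  λ: degrees = first 3 digits = 82, minutes = 32.4217; 82 + 32.4217/60 = 82.5403617
  hemisphere W, so the sign is −
Point 2:
  Latitude: degrees = first 2 digits = 62, minutes = 47.091; 62 + 47.091/60 = 62.7848500
  N → positive
  Longitude: split at 3 digits → 172° and 26.4962′; 172 + 26.4962/60 = 172.4416033
  E → positive
Point 3:
  Latitude: degrees = first 2 digits = 85, minutes = 56.69805; 85 + 56.69805/60 = 85.9449675
  N → positive
  Lon: split at 3 digits → 134° and 11.1545′; 134 + 11.1545/60 = 134.1859083
  E → positive
Point 4:
  Latitude: degrees = first 2 digits = 31, minutes = 1.247; 31 + 1.247/60 = 31.0207833
  hemisphere S, so the sign is −
  λ: split at 3 digits → 083° and 45.4808′; 83 + 45.4808/60 = 83.7580133
  W → negative
Point 5:
  Lat: split at 2 digits → 48° and 41.2703′; 48 + 41.2703/60 = 48.6878383
  hemisphere S, so the sign is −
  λ: degrees = first 3 digits = 110, minutes = 6.1377; 110 + 6.1377/60 = 110.1022950
  E → positive
Point 6:
  Lat: split at 2 digits → 41° and 19.3154′; 41 + 19.3154/60 = 41.3219233
  hemisphere S, so the sign is −
  λ: split at 3 digits → 049° and 28.893′; 49 + 28.893/60 = 49.4815500
  W ⇒ negate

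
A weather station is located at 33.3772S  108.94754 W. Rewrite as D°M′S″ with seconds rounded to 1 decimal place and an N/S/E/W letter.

33°22′37.9″ S, 108°56′51.1″ W

φ: 0.377200° → 22.63200′; 0.63200 × 60 = 37.920″
Lon: 0.947540 × 60 = 56.85240′ → 56′, remainder × 60 = 51.144″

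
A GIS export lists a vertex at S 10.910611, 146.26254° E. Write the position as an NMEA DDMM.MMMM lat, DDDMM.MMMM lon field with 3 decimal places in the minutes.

Latitude: 10° + 0.910611 × 60 = 10° 54.63666′
Lon: fractional part 0.262540 → 15.75240 minutes

1054.637,S / 14615.752,E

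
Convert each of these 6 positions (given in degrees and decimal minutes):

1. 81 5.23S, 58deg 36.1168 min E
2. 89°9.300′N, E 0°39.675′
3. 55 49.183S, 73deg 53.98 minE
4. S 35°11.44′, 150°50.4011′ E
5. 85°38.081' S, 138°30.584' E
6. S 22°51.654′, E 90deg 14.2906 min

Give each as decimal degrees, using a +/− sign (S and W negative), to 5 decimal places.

Point 1:
  Lat: 81 + 5.23/60 = 81.087167
  S ⇒ negate
  λ: 36.1168′ = 0.601947°; total 58.601947
  E → positive
Point 2:
  Lat: 9.3′ = 0.155000°; total 89.155000
  N → positive
  λ: 0 + 39.675/60 = 0.661250
  E → positive
Point 3:
  Latitude: 49.183′ = 0.819717°; total 55.819717
  S ⇒ negate
  λ: 73 + 53.98/60 = 73.899667
  E → positive
Point 4:
  Latitude: 35 + 11.44/60 = 35.190667
  S ⇒ negate
  Lon: 150 + 50.4011/60 = 150.840018
  E → positive
Point 5:
  φ: 85 + 38.081/60 = 85.634683
  S ⇒ negate
  Longitude: 30.584′ = 0.509733°; total 138.509733
  E ⇒ keep positive
Point 6:
  Lat: 22 + 51.654/60 = 22.860900
  S → negative
  λ: 90 + 14.2906/60 = 90.238177
  E → positive

1. -81.08717, 58.60195
2. 89.15500, 0.66125
3. -55.81972, 73.89967
4. -35.19067, 150.84002
5. -85.63468, 138.50973
6. -22.86090, 90.23818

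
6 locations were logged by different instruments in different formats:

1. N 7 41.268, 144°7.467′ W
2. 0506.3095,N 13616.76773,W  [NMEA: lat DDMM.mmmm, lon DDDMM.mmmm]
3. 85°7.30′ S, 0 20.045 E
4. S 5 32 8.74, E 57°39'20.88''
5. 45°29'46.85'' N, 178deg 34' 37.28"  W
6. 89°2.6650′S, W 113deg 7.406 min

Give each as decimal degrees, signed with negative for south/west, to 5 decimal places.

Point 1:
  Latitude: 41.268′ = 0.687800°; total 7.687800
  N ⇒ keep positive
  Lon: 144 + 7.467/60 = 144.124450
  W → negative
Point 2:
  φ: split at 2 digits → 05° and 6.3095′; 5 + 6.3095/60 = 5.105158
  N → positive
  Lon: split at 3 digits → 136° and 16.76773′; 136 + 16.76773/60 = 136.279462
  W ⇒ negate
Point 3:
  φ: 85 + 7.3/60 = 85.121667
  S → negative
  Longitude: 0 + 20.045/60 = 0.334083
  E ⇒ keep positive
Point 4:
  Lat: 5 + 32/60 + 8.74/3600 = 5.535761
  S ⇒ negate
  λ: 57 + 39/60 + 20.88/3600 = 57.655800
  E → positive
Point 5:
  Latitude: 45° + 29/60 + 46.85/3600 = 45 + 0.483333 + 0.013014 = 45.496347
  N → positive
  Lon: 178° + 34/60 + 37.28/3600 = 178 + 0.566667 + 0.010356 = 178.577022
  W ⇒ negate
Point 6:
  Latitude: 89 + 2.665/60 = 89.044417
  S → negative
  Longitude: 7.406′ = 0.123433°; total 113.123433
  hemisphere W, so the sign is −

1. 7.68780, -144.12445
2. 5.10516, -136.27946
3. -85.12167, 0.33408
4. -5.53576, 57.65580
5. 45.49635, -178.57702
6. -89.04442, -113.12343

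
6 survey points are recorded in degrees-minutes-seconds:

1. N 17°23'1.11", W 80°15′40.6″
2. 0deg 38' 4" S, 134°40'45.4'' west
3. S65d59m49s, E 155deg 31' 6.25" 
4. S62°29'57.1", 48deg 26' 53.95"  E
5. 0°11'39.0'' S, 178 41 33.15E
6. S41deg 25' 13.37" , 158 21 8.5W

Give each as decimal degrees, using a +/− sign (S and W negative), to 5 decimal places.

1. 17.38364, -80.26128
2. -0.63444, -134.67928
3. -65.99694, 155.51840
4. -62.49919, 48.44832
5. -0.19417, 178.69254
6. -41.42038, -158.35236

Point 1:
  φ: 17° + 23/60 + 1.11/3600 = 17 + 0.383333 + 0.000308 = 17.383642
  N → positive
  λ: 80° + 15/60 + 40.6/3600 = 80 + 0.250000 + 0.011278 = 80.261278
  W → negative
Point 2:
  Lat: 38′ + 4″ = 38.06667′; 0 + 38.06667/60 = 0.634444
  S ⇒ negate
  Lon: 134 + 40/60 + 45.4/3600 = 134.679278
  W → negative
Point 3:
  Latitude: 59′ + 49″ = 59.81667′; 65 + 59.81667/60 = 65.996944
  S → negative
  Longitude: 155 + 31/60 + 6.25/3600 = 155.518403
  E ⇒ keep positive
Point 4:
  Lat: 29′ + 57.1″ = 29.95167′; 62 + 29.95167/60 = 62.499194
  S → negative
  λ: 26′ + 53.95″ = 26.89917′; 48 + 26.89917/60 = 48.448319
  E ⇒ keep positive
Point 5:
  φ: 11′ + 39″ = 11.65000′; 0 + 11.65000/60 = 0.194167
  S ⇒ negate
  Lon: 41′ + 33.15″ = 41.55250′; 178 + 41.55250/60 = 178.692542
  E → positive
Point 6:
  Lat: 41 + 25/60 + 13.37/3600 = 41.420381
  hemisphere S, so the sign is −
  λ: 21′ + 8.5″ = 21.14167′; 158 + 21.14167/60 = 158.352361
  W → negative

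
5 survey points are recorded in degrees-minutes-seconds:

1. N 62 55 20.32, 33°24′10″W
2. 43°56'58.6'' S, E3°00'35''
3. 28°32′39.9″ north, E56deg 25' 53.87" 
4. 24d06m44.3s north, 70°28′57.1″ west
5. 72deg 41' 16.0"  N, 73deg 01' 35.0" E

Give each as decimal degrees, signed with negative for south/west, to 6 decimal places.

1. 62.922311, -33.402778
2. -43.949611, 3.009722
3. 28.544417, 56.431631
4. 24.112306, -70.482528
5. 72.687778, 73.026389

Point 1:
  Latitude: 55′ + 20.32″ = 55.33867′; 62 + 55.33867/60 = 62.9223111
  N ⇒ keep positive
  λ: 33° + 24/60 + 10/3600 = 33 + 0.400000 + 0.002778 = 33.4027778
  hemisphere W, so the sign is −
Point 2:
  Lat: 43° + 56/60 + 58.6/3600 = 43 + 0.933333 + 0.016278 = 43.9496111
  S ⇒ negate
  Lon: 3° + 0/60 + 35/3600 = 3 + 0.000000 + 0.009722 = 3.0097222
  E ⇒ keep positive
Point 3:
  Latitude: 28 + 32/60 + 39.9/3600 = 28.5444167
  N → positive
  Longitude: 56 + 25/60 + 53.87/3600 = 56.4316306
  E → positive
Point 4:
  Latitude: 24° + 6/60 + 44.3/3600 = 24 + 0.100000 + 0.012306 = 24.1123056
  N → positive
  λ: 70 + 28/60 + 57.1/3600 = 70.4825278
  hemisphere W, so the sign is −
Point 5:
  φ: 72° + 41/60 + 16/3600 = 72 + 0.683333 + 0.004444 = 72.6877778
  N ⇒ keep positive
  λ: 1′ + 35″ = 1.58333′; 73 + 1.58333/60 = 73.0263889
  E ⇒ keep positive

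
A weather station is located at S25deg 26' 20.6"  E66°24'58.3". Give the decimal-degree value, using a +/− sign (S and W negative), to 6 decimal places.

-25.439056, 66.416194

φ: 26′ + 20.6″ = 26.34333′; 25 + 26.34333/60 = 25.4390556
hemisphere S, so the sign is −
λ: 66° + 24/60 + 58.3/3600 = 66 + 0.400000 + 0.016194 = 66.4161944
E → positive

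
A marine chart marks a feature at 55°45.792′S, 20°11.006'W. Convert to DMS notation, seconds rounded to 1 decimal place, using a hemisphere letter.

55°45′47.5″ S, 20°11′0.4″ W

φ: fractional minutes 0.79200 × 60 = 47.520″
Lon: 11.00600′ → 11′ and 0.00600 × 60 = 0.360″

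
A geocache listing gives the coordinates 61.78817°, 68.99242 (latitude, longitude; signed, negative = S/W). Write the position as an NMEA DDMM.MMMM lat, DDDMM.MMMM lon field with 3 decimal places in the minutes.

6147.290,N / 06859.545,E

Lat: 61° + 0.788170 × 60 = 61° 47.29020′
λ: minutes = (68.992420 − 68) × 60 = 59.54520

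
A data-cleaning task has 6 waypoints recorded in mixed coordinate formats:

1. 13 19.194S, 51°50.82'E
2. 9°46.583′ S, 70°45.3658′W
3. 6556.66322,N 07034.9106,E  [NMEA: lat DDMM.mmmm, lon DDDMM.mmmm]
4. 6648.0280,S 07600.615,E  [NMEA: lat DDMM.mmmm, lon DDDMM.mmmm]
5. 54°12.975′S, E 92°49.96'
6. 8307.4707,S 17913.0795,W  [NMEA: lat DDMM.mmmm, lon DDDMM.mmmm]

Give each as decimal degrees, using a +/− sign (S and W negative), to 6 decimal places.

1. -13.319900, 51.847000
2. -9.776383, -70.756097
3. 65.944387, 70.581843
4. -66.800467, 76.010250
5. -54.216250, 92.832667
6. -83.124512, -179.217992

Point 1:
  Lat: 13 + 19.194/60 = 13.3199000
  S ⇒ negate
  λ: 51 + 50.82/60 = 51.8470000
  E ⇒ keep positive
Point 2:
  φ: 9 + 46.583/60 = 9.7763833
  S ⇒ negate
  λ: 70 + 45.3658/60 = 70.7560967
  W → negative
Point 3:
  φ: split at 2 digits → 65° and 56.66322′; 65 + 56.66322/60 = 65.9443870
  N ⇒ keep positive
  Lon: degrees = first 3 digits = 70, minutes = 34.9106; 70 + 34.9106/60 = 70.5818433
  E → positive
Point 4:
  φ: split at 2 digits → 66° and 48.028′; 66 + 48.028/60 = 66.8004667
  S ⇒ negate
  λ: split at 3 digits → 076° and 0.615′; 76 + 0.615/60 = 76.0102500
  E ⇒ keep positive
Point 5:
  Latitude: 12.975′ = 0.216250°; total 54.2162500
  hemisphere S, so the sign is −
  Lon: 49.96′ = 0.832667°; total 92.8326667
  E ⇒ keep positive
Point 6:
  Latitude: split at 2 digits → 83° and 7.4707′; 83 + 7.4707/60 = 83.1245117
  S → negative
  Lon: split at 3 digits → 179° and 13.0795′; 179 + 13.0795/60 = 179.2179917
  hemisphere W, so the sign is −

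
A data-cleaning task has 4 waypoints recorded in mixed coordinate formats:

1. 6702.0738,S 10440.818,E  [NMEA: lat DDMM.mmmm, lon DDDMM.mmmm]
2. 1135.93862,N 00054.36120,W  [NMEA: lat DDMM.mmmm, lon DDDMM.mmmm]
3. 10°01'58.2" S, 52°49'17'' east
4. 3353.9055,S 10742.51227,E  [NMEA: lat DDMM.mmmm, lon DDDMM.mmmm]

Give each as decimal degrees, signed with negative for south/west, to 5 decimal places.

Point 1:
  Latitude: degrees = first 2 digits = 67, minutes = 2.0738; 67 + 2.0738/60 = 67.034563
  hemisphere S, so the sign is −
  λ: degrees = first 3 digits = 104, minutes = 40.818; 104 + 40.818/60 = 104.680300
  E → positive
Point 2:
  φ: degrees = first 2 digits = 11, minutes = 35.93862; 11 + 35.93862/60 = 11.598977
  N ⇒ keep positive
  λ: degrees = first 3 digits = 0, minutes = 54.3612; 0 + 54.3612/60 = 0.906020
  hemisphere W, so the sign is −
Point 3:
  φ: 10 + 1/60 + 58.2/3600 = 10.032833
  S → negative
  λ: 52 + 49/60 + 17/3600 = 52.821389
  E → positive
Point 4:
  Latitude: split at 2 digits → 33° and 53.9055′; 33 + 53.9055/60 = 33.898425
  S ⇒ negate
  Lon: degrees = first 3 digits = 107, minutes = 42.51227; 107 + 42.51227/60 = 107.708538
  E → positive

1. -67.03456, 104.68030
2. 11.59898, -0.90602
3. -10.03283, 52.82139
4. -33.89843, 107.70854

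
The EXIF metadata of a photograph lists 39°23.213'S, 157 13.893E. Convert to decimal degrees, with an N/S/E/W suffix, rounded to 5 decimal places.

φ: 39 + 23.213/60 = 39.386883
Lon: 157 + 13.893/60 = 157.231550

39.38688° S, 157.23155° E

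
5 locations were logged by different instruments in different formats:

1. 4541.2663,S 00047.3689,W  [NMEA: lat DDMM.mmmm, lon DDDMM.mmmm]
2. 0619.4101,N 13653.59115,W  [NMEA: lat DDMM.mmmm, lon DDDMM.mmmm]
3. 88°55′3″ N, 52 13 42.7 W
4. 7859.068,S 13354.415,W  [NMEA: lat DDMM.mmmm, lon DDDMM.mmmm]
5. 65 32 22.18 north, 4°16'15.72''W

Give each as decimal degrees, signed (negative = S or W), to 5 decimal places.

1. -45.68777, -0.78948
2. 6.32350, -136.89319
3. 88.91750, -52.22853
4. -78.98447, -133.90692
5. 65.53949, -4.27103

Point 1:
  Lat: degrees = first 2 digits = 45, minutes = 41.2663; 45 + 41.2663/60 = 45.687772
  hemisphere S, so the sign is −
  Lon: split at 3 digits → 000° and 47.3689′; 0 + 47.3689/60 = 0.789482
  W → negative
Point 2:
  Lat: degrees = first 2 digits = 6, minutes = 19.4101; 6 + 19.4101/60 = 6.323502
  N ⇒ keep positive
  Lon: split at 3 digits → 136° and 53.59115′; 136 + 53.59115/60 = 136.893186
  W ⇒ negate
Point 3:
  φ: 55′ + 3″ = 55.05000′; 88 + 55.05000/60 = 88.917500
  N ⇒ keep positive
  λ: 13′ + 42.7″ = 13.71167′; 52 + 13.71167/60 = 52.228528
  W ⇒ negate
Point 4:
  Latitude: split at 2 digits → 78° and 59.068′; 78 + 59.068/60 = 78.984467
  S → negative
  Lon: split at 3 digits → 133° and 54.415′; 133 + 54.415/60 = 133.906917
  hemisphere W, so the sign is −
Point 5:
  Lat: 32′ + 22.18″ = 32.36967′; 65 + 32.36967/60 = 65.539494
  N ⇒ keep positive
  Lon: 4 + 16/60 + 15.72/3600 = 4.271033
  W ⇒ negate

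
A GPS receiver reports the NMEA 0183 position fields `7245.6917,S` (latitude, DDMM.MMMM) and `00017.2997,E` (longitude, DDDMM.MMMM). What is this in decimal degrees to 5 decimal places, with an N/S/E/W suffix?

72.76153° S, 0.28833° E

Latitude: degrees = first 2 digits = 72, minutes = 45.6917; 72 + 45.6917/60 = 72.761528
Longitude: degrees = first 3 digits = 0, minutes = 17.2997; 0 + 17.2997/60 = 0.288328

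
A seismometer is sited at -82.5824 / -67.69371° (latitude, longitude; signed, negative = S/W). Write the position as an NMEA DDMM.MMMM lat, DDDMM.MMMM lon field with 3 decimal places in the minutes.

Latitude is negative → S; |value| = 82.582400
φ: fractional part 0.582400 → 34.94400 minutes
Longitude is negative → W; |value| = 67.693710
λ: 67° + 0.693710 × 60 = 67° 41.62260′

8234.944,S / 06741.623,W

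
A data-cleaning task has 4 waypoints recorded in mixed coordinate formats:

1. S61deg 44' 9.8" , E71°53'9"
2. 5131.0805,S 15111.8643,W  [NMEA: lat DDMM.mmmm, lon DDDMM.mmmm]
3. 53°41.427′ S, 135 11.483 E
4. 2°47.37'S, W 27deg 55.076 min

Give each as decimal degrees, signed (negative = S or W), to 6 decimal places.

1. -61.736056, 71.885833
2. -51.518008, -151.197738
3. -53.690450, 135.191383
4. -2.789500, -27.917933

Point 1:
  φ: 44′ + 9.8″ = 44.16333′; 61 + 44.16333/60 = 61.7360556
  hemisphere S, so the sign is −
  λ: 71° + 53/60 + 9/3600 = 71 + 0.883333 + 0.002500 = 71.8858333
  E → positive
Point 2:
  φ: split at 2 digits → 51° and 31.0805′; 51 + 31.0805/60 = 51.5180083
  S ⇒ negate
  λ: degrees = first 3 digits = 151, minutes = 11.8643; 151 + 11.8643/60 = 151.1977383
  hemisphere W, so the sign is −
Point 3:
  Latitude: 53 + 41.427/60 = 53.6904500
  S ⇒ negate
  Longitude: 135 + 11.483/60 = 135.1913833
  E → positive
Point 4:
  φ: 47.37′ = 0.789500°; total 2.7895000
  S ⇒ negate
  Lon: 27 + 55.076/60 = 27.9179333
  hemisphere W, so the sign is −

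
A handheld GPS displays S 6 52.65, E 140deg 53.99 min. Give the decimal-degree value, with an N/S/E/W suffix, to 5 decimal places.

Lat: 52.65′ = 0.877500°; total 6.877500
λ: 53.99′ = 0.899833°; total 140.899833

6.87750° S, 140.89983° E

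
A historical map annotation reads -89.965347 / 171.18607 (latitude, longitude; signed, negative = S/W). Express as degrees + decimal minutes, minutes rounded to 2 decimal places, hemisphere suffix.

89° 57.92′ S, 171° 11.16′ E

Latitude is negative → S; |value| = 89.965347
Lat: 89° + 0.965347 × 60 = 89° 57.9208′
Longitude: fractional part 0.186070 → 11.1642 minutes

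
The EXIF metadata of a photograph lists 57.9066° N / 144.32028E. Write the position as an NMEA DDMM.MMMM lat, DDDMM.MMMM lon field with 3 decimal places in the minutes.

Lat: fractional part 0.906600 → 54.39600 minutes
Lon: minutes = (144.320280 − 144) × 60 = 19.21680

5754.396,N / 14419.217,E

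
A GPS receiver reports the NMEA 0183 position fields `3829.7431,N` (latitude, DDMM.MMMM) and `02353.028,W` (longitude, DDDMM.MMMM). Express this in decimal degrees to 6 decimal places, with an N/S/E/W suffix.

38.495718° N, 23.883800° W

φ: split at 2 digits → 38° and 29.7431′; 38 + 29.7431/60 = 38.4957183
Lon: split at 3 digits → 023° and 53.028′; 23 + 53.028/60 = 23.8838000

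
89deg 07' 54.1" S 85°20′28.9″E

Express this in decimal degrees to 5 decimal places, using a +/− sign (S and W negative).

Lat: 7′ + 54.1″ = 7.90167′; 89 + 7.90167/60 = 89.131694
S ⇒ negate
Longitude: 20′ + 28.9″ = 20.48167′; 85 + 20.48167/60 = 85.341361
E ⇒ keep positive

-89.13169, 85.34136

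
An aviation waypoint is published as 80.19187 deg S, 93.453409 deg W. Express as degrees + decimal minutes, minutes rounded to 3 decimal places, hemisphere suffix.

Lat: fractional part 0.191870 → 11.51220 minutes
Longitude: 93° + 0.453409 × 60 = 93° 27.20454′

80° 11.512′ S, 93° 27.205′ W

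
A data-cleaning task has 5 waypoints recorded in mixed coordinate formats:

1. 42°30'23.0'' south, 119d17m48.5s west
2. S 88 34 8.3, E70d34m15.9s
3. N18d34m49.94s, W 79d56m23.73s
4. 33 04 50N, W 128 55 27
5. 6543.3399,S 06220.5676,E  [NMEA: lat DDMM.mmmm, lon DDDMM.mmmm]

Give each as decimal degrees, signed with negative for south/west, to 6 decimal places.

1. -42.506389, -119.296806
2. -88.568972, 70.571083
3. 18.580539, -79.939925
4. 33.080556, -128.924167
5. -65.722332, 62.342793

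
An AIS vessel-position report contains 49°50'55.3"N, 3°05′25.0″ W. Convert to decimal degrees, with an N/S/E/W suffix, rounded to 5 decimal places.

Latitude: 50′ + 55.3″ = 50.92167′; 49 + 50.92167/60 = 49.848694
Lon: 3 + 5/60 + 25/3600 = 3.090278

49.84869° N, 3.09028° W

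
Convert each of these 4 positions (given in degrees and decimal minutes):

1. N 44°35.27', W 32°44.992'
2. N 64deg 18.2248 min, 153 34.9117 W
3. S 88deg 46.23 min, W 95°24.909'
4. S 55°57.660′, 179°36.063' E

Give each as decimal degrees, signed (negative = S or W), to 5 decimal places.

Point 1:
  Lat: 35.27′ = 0.587833°; total 44.587833
  N → positive
  Lon: 44.992′ = 0.749867°; total 32.749867
  W ⇒ negate
Point 2:
  φ: 64 + 18.2248/60 = 64.303747
  N ⇒ keep positive
  Lon: 153 + 34.9117/60 = 153.581862
  W ⇒ negate
Point 3:
  Lat: 88 + 46.23/60 = 88.770500
  S → negative
  λ: 24.909′ = 0.415150°; total 95.415150
  hemisphere W, so the sign is −
Point 4:
  Lat: 55 + 57.66/60 = 55.961000
  hemisphere S, so the sign is −
  Lon: 179 + 36.063/60 = 179.601050
  E ⇒ keep positive

1. 44.58783, -32.74987
2. 64.30375, -153.58186
3. -88.77050, -95.41515
4. -55.96100, 179.60105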